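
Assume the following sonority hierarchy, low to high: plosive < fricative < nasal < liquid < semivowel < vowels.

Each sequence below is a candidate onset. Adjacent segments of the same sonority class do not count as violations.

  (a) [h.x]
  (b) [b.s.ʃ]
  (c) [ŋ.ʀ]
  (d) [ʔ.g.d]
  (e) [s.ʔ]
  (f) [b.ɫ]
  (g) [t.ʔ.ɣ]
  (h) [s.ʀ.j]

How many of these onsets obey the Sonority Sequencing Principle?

(a) [h.x]: profile 2-2 — obeys.
(b) [b.s.ʃ]: profile 1-2-2 — obeys.
(c) [ŋ.ʀ]: profile 3-4 — obeys.
(d) [ʔ.g.d]: profile 1-1-1 — obeys.
(e) [s.ʔ]: profile 2-1 — violates.
(f) [b.ɫ]: profile 1-4 — obeys.
(g) [t.ʔ.ɣ]: profile 1-1-2 — obeys.
(h) [s.ʀ.j]: profile 2-4-5 — obeys.

7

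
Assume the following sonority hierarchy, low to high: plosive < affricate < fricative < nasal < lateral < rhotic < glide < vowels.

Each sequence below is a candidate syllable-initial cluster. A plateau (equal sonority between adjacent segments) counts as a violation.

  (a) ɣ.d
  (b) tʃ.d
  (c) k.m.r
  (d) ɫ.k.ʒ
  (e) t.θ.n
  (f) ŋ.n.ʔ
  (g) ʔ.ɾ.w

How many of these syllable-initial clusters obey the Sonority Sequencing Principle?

(a) sonority 3-1: ill-formed.
(b) sonority 2-1: ill-formed.
(c) sonority 1-4-6: well-formed.
(d) sonority 5-1-3: ill-formed.
(e) sonority 1-3-4: well-formed.
(f) sonority 4-4-1: ill-formed.
(g) sonority 1-6-7: well-formed.

3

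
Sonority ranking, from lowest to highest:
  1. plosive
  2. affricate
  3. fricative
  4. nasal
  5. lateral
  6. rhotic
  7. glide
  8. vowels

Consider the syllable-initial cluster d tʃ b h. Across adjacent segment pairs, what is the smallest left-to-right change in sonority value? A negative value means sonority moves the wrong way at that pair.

/d/ is a plosive (sonority 1).
/tʃ/ is an affricate (sonority 2).
/b/ is a plosive (sonority 1).
/h/ is a fricative (sonority 3).
/d/→/tʃ/: change +1.
/tʃ/→/b/: change -1.
/b/→/h/: change +2.
Minimum = -1.

-1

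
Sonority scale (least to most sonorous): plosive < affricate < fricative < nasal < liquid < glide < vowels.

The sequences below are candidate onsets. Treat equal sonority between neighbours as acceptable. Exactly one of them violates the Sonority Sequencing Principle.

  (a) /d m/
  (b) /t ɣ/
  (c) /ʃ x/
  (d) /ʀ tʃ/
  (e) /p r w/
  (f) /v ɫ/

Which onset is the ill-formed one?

(a) 1-4 → obeys
(b) 1-3 → obeys
(c) 3-3 → obeys
(d) 5-2 → violates
(e) 1-5-6 → obeys
(f) 3-5 → obeys

d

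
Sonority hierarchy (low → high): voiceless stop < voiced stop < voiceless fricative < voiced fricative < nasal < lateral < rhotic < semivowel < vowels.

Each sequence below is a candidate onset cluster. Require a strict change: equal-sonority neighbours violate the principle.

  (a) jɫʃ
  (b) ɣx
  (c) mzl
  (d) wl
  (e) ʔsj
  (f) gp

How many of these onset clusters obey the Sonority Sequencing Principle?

(a) sonority 8-6-3: ill-formed.
(b) sonority 4-3: ill-formed.
(c) sonority 5-4-6: ill-formed.
(d) sonority 8-6: ill-formed.
(e) sonority 1-3-8: well-formed.
(f) sonority 2-1: ill-formed.

1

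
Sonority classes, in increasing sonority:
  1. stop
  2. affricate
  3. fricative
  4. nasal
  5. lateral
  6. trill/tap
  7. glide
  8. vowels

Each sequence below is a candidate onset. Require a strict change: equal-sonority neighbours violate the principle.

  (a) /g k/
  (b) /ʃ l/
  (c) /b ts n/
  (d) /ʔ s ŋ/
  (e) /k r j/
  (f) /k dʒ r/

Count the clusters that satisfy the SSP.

(a) /g k/: profile 1-1 — violates.
(b) /ʃ l/: profile 3-5 — obeys.
(c) /b ts n/: profile 1-2-4 — obeys.
(d) /ʔ s ŋ/: profile 1-3-4 — obeys.
(e) /k r j/: profile 1-6-7 — obeys.
(f) /k dʒ r/: profile 1-2-6 — obeys.

5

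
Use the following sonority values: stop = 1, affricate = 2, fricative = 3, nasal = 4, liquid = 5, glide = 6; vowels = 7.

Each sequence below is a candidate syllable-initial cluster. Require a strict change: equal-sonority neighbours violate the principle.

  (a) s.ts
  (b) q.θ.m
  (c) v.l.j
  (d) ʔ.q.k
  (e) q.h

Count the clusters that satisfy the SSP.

3

(a) 3-2 → violates
(b) 1-3-4 → obeys
(c) 3-5-6 → obeys
(d) 1-1-1 → violates
(e) 1-3 → obeys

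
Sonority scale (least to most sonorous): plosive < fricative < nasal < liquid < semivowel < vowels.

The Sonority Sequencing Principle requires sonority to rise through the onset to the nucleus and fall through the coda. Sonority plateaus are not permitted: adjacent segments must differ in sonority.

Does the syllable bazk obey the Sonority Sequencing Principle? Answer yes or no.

yes

Onset: /b/ is a plosive (sonority 1); then the nucleus /a/ (sonority 6).
Onset profile 1-6 — rises to the nucleus.
Coda: /z/ is a fricative (sonority 2), /k/ is a plosive (sonority 1).
Coda profile 6-2-1 — falls from the nucleus.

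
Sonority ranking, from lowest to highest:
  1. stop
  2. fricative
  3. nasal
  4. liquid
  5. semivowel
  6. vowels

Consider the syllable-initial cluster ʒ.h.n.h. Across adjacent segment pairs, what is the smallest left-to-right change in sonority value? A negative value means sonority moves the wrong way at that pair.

-1

/ʒ/: fricative = 2.
/h/: fricative = 2.
/n/: nasal = 3.
/h/: fricative = 2.
/ʒ/→/h/: change +0.
/h/→/n/: change +1.
/n/→/h/: change -1.
Minimum = -1.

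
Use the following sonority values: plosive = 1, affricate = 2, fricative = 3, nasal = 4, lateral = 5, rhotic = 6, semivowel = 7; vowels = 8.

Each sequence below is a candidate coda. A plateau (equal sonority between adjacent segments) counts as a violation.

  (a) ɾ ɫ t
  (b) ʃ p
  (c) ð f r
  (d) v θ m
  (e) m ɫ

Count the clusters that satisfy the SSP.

2

(a) 6-5-1 → obeys
(b) 3-1 → obeys
(c) 3-3-6 → violates
(d) 3-3-4 → violates
(e) 4-5 → violates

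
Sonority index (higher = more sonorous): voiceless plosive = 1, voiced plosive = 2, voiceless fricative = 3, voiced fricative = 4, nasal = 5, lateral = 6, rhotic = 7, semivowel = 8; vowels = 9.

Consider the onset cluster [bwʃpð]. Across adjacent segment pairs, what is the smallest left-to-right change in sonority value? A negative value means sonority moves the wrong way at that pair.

-5

/b/: voiced plosive = 2.
/w/: semivowel = 8.
/ʃ/: voiceless fricative = 3.
/p/: voiceless plosive = 1.
/ð/: voiced fricative = 4.
/b/→/w/: change +6.
/w/→/ʃ/: change -5.
/ʃ/→/p/: change -2.
/p/→/ð/: change +3.
Minimum = -5.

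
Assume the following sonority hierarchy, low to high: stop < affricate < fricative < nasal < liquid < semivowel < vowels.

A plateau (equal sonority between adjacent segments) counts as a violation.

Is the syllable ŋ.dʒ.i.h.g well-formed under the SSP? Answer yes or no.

Onset: /ŋ/ is a nasal (sonority 4), /dʒ/ is an affricate (sonority 2); then the nucleus /i/ (sonority 7).
Onset profile 4-2-7 — does not strictly rise throughout.
Coda: /h/ is a fricative (sonority 3), /g/ is a stop (sonority 1).
Coda profile 7-3-1 — falls from the nucleus.

no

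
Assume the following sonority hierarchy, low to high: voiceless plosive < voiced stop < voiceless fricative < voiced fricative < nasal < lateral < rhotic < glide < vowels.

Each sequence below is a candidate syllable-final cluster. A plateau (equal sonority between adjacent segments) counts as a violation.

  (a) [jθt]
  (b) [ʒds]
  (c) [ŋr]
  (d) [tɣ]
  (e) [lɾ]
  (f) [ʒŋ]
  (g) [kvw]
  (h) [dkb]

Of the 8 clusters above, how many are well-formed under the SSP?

1

(a) sonority 8-3-1: well-formed.
(b) sonority 4-2-3: ill-formed.
(c) sonority 5-7: ill-formed.
(d) sonority 1-4: ill-formed.
(e) sonority 6-7: ill-formed.
(f) sonority 4-5: ill-formed.
(g) sonority 1-4-8: ill-formed.
(h) sonority 2-1-2: ill-formed.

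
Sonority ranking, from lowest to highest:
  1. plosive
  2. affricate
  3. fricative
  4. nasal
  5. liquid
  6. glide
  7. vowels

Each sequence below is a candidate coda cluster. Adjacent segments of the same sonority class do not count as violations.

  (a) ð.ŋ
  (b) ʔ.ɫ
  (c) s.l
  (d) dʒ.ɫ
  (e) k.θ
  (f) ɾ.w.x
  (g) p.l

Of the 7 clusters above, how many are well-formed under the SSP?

(a) sonority 3-4: ill-formed.
(b) sonority 1-5: ill-formed.
(c) sonority 3-5: ill-formed.
(d) sonority 2-5: ill-formed.
(e) sonority 1-3: ill-formed.
(f) sonority 5-6-3: ill-formed.
(g) sonority 1-5: ill-formed.

0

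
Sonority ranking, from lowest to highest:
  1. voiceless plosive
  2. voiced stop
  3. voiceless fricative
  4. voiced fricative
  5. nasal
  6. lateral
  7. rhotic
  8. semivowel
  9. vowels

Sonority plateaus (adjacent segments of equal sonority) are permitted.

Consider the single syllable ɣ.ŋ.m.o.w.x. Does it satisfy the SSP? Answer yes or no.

Onset: /ɣ/ is a voiced fricative (sonority 4), /ŋ/ is a nasal (sonority 5), /m/ is a nasal (sonority 5); then the nucleus /o/ (sonority 9).
Onset profile 4-5-5-9 — rises to the nucleus.
Coda: /w/ is a semivowel (sonority 8), /x/ is a voiceless fricative (sonority 3).
Coda profile 9-8-3 — falls from the nucleus.

yes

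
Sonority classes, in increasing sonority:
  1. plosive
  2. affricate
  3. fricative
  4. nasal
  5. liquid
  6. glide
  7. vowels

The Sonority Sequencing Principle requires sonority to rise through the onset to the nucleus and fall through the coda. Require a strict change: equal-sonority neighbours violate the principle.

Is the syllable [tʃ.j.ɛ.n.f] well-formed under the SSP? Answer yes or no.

yes

Onset: /tʃ/ is an affricate (sonority 2), /j/ is a glide (sonority 6); then the nucleus /ɛ/ (sonority 7).
Onset profile 2-6-7 — rises to the nucleus.
Coda: /n/ is a nasal (sonority 4), /f/ is a fricative (sonority 3).
Coda profile 7-4-3 — falls from the nucleus.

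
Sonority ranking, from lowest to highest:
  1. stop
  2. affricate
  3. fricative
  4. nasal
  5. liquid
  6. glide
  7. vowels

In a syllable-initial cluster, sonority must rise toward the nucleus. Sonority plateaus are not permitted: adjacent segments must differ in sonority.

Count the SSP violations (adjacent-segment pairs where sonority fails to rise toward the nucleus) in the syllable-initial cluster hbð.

1

/h/: fricative = 3.
/b/: stop = 1.
/ð/: fricative = 3.
/h/→/b/: 3→1 (does not rise) — violation.
/b/→/ð/: 1→3 (rises) — ok.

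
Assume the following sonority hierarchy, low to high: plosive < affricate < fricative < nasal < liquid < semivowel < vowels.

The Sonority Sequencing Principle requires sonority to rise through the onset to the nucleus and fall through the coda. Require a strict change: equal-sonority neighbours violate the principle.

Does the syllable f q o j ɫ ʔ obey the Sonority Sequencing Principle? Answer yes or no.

no

Onset: /f/ is a fricative (sonority 3), /q/ is a plosive (sonority 1); then the nucleus /o/ (sonority 7).
Onset profile 3-1-7 — does not strictly rise throughout.
Coda: /j/ is a semivowel (sonority 6), /ɫ/ is a liquid (sonority 5), /ʔ/ is a plosive (sonority 1).
Coda profile 7-6-5-1 — falls from the nucleus.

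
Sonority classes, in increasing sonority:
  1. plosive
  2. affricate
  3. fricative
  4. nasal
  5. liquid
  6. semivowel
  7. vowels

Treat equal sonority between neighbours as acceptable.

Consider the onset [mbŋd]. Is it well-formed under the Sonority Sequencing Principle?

no

/m/ is a nasal (sonority 4).
/b/ is a plosive (sonority 1).
/ŋ/ is a nasal (sonority 4).
/d/ is a plosive (sonority 1).
The profile is 4-1-4-1. Between /m/ (4) and /b/ (1) sonority does not rise, so the cluster violates the SSP.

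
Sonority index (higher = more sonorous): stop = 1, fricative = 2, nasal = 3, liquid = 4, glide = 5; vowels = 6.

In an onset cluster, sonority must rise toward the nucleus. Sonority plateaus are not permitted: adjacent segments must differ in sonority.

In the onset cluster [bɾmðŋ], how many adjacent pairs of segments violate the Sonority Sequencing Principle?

2

/b/ — stop, sonority 1.
/ɾ/ — liquid, sonority 4.
/m/ — nasal, sonority 3.
/ð/ — fricative, sonority 2.
/ŋ/ — nasal, sonority 3.
/b/→/ɾ/: 1→4 (rises) — ok.
/ɾ/→/m/: 4→3 (does not rise) — violation.
/m/→/ð/: 3→2 (does not rise) — violation.
/ð/→/ŋ/: 2→3 (rises) — ok.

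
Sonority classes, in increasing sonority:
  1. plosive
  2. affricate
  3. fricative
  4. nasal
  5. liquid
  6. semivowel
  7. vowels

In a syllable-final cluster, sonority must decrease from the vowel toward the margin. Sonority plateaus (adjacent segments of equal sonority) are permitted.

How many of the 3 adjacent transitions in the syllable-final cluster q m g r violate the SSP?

2

/q/ is a plosive (sonority 1).
/m/ is a nasal (sonority 4).
/g/ is a plosive (sonority 1).
/r/ is a liquid (sonority 5).
/q/→/m/: 1→4 (does not fall) — violation.
/m/→/g/: 4→1 (falls) — ok.
/g/→/r/: 1→5 (does not fall) — violation.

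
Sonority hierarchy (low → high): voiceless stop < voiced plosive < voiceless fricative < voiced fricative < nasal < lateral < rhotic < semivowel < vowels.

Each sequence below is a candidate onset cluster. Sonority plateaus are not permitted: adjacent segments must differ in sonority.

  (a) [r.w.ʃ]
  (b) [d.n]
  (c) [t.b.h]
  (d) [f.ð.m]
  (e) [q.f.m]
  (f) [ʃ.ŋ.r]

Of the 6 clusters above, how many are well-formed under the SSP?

(a) [r.w.ʃ]: profile 7-8-3 — violates.
(b) [d.n]: profile 2-5 — obeys.
(c) [t.b.h]: profile 1-2-3 — obeys.
(d) [f.ð.m]: profile 3-4-5 — obeys.
(e) [q.f.m]: profile 1-3-5 — obeys.
(f) [ʃ.ŋ.r]: profile 3-5-7 — obeys.

5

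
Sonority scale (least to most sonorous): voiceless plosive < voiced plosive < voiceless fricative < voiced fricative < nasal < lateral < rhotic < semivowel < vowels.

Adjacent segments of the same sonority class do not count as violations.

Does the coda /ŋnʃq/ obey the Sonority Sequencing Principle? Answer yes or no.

yes

/ŋ/ — nasal, sonority 5.
/n/ — nasal, sonority 5.
/ʃ/ — voiceless fricative, sonority 3.
/q/ — voiceless plosive, sonority 1.
The profile 5-5-3-1 is non-increasing (plateaus allowed), so the coda satisfies the SSP.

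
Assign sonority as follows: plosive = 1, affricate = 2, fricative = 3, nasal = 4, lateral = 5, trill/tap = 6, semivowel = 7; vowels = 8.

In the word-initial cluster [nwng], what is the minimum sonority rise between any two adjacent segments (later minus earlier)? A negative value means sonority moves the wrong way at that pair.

/n/ is a nasal (sonority 4).
/w/ is a semivowel (sonority 7).
/n/ is a nasal (sonority 4).
/g/ is a plosive (sonority 1).
/n/→/w/: change +3.
/w/→/n/: change -3.
/n/→/g/: change -3.
Minimum = -3.

-3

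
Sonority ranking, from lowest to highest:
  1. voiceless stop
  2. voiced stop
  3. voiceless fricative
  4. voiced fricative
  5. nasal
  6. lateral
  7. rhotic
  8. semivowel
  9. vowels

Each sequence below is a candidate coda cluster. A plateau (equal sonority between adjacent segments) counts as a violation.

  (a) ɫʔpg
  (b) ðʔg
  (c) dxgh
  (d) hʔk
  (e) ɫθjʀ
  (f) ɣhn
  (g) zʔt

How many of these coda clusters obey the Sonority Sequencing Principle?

0

(a) 6-1-1-2 → violates
(b) 4-1-2 → violates
(c) 2-3-2-3 → violates
(d) 3-1-1 → violates
(e) 6-3-8-7 → violates
(f) 4-3-5 → violates
(g) 4-1-1 → violates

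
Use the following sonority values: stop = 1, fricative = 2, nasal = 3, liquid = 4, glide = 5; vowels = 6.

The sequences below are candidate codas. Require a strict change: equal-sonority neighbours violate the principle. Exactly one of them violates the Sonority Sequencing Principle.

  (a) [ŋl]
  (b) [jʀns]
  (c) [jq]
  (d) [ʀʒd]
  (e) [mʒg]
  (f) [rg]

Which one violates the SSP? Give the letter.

a

(a) [ŋl]: profile 3-4 — violates.
(b) [jʀns]: profile 5-4-3-2 — obeys.
(c) [jq]: profile 5-1 — obeys.
(d) [ʀʒd]: profile 4-2-1 — obeys.
(e) [mʒg]: profile 3-2-1 — obeys.
(f) [rg]: profile 4-1 — obeys.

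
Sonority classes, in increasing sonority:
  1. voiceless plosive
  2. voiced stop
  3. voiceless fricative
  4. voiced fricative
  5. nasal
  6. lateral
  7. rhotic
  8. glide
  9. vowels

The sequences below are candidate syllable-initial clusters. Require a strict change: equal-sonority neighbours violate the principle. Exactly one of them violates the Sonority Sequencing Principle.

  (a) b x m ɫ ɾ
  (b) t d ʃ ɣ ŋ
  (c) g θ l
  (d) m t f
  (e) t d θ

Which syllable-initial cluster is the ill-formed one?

(a) sonority 2-3-5-6-7: well-formed.
(b) sonority 1-2-3-4-5: well-formed.
(c) sonority 2-3-6: well-formed.
(d) sonority 5-1-3: ill-formed.
(e) sonority 1-2-3: well-formed.

d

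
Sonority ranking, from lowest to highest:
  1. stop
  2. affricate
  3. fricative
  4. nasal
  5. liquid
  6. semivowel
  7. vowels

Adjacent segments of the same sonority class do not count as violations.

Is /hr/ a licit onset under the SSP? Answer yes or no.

yes

/h/ is a fricative (sonority 3).
/r/ is a liquid (sonority 5).
The profile 3-5 strictly rises, so the onset satisfies the SSP.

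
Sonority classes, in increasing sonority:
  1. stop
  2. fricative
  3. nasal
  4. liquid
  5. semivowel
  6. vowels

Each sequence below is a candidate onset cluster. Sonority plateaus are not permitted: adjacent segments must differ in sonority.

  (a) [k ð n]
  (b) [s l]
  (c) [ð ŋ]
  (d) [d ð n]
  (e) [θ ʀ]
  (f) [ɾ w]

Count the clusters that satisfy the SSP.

(a) [k ð n]: profile 1-2-3 — obeys.
(b) [s l]: profile 2-4 — obeys.
(c) [ð ŋ]: profile 2-3 — obeys.
(d) [d ð n]: profile 1-2-3 — obeys.
(e) [θ ʀ]: profile 2-4 — obeys.
(f) [ɾ w]: profile 4-5 — obeys.

6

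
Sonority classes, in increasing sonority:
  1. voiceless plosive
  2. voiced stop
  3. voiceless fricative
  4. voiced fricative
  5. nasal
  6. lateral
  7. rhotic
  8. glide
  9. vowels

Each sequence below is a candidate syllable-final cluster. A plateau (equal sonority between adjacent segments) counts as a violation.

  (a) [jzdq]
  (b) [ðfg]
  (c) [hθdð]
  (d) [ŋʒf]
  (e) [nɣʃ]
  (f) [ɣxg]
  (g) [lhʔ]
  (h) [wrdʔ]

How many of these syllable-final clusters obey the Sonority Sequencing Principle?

(a) sonority 8-4-2-1: well-formed.
(b) sonority 4-3-2: well-formed.
(c) sonority 3-3-2-4: ill-formed.
(d) sonority 5-4-3: well-formed.
(e) sonority 5-4-3: well-formed.
(f) sonority 4-3-2: well-formed.
(g) sonority 6-3-1: well-formed.
(h) sonority 8-7-2-1: well-formed.

7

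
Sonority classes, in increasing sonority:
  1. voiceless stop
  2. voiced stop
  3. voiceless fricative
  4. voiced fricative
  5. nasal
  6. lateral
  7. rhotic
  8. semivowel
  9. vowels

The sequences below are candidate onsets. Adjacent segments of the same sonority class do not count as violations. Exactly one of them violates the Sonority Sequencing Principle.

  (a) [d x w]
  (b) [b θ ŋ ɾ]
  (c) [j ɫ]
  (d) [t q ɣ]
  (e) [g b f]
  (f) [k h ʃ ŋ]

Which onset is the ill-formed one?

(a) [d x w]: profile 2-3-8 — obeys.
(b) [b θ ŋ ɾ]: profile 2-3-5-7 — obeys.
(c) [j ɫ]: profile 8-6 — violates.
(d) [t q ɣ]: profile 1-1-4 — obeys.
(e) [g b f]: profile 2-2-3 — obeys.
(f) [k h ʃ ŋ]: profile 1-3-3-5 — obeys.

c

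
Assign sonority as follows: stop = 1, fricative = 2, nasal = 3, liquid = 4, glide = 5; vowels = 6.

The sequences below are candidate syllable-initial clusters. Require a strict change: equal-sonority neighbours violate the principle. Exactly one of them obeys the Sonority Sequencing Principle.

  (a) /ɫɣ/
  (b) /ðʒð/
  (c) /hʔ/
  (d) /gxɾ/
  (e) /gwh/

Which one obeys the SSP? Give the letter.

d

(a) 4-2 → violates
(b) 2-2-2 → violates
(c) 2-1 → violates
(d) 1-2-4 → obeys
(e) 1-5-2 → violates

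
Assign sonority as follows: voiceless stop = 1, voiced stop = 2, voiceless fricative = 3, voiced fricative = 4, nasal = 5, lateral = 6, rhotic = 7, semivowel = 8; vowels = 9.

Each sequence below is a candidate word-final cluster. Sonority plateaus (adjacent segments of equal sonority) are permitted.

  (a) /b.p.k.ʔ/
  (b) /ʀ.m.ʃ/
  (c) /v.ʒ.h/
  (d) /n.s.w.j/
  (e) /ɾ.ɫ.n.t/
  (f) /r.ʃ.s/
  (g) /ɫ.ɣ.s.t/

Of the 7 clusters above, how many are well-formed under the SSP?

(a) /b.p.k.ʔ/: profile 2-1-1-1 — obeys.
(b) /ʀ.m.ʃ/: profile 7-5-3 — obeys.
(c) /v.ʒ.h/: profile 4-4-3 — obeys.
(d) /n.s.w.j/: profile 5-3-8-8 — violates.
(e) /ɾ.ɫ.n.t/: profile 7-6-5-1 — obeys.
(f) /r.ʃ.s/: profile 7-3-3 — obeys.
(g) /ɫ.ɣ.s.t/: profile 6-4-3-1 — obeys.

6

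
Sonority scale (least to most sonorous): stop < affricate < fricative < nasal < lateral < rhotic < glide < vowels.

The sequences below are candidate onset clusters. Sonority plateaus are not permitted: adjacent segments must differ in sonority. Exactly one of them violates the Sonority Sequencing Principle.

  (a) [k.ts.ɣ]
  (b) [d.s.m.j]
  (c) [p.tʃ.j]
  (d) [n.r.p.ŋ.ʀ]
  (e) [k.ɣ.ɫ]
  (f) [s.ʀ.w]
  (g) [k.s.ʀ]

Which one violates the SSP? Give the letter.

d

(a) 1-2-3 → obeys
(b) 1-3-4-7 → obeys
(c) 1-2-7 → obeys
(d) 4-6-1-4-6 → violates
(e) 1-3-5 → obeys
(f) 3-6-7 → obeys
(g) 1-3-6 → obeys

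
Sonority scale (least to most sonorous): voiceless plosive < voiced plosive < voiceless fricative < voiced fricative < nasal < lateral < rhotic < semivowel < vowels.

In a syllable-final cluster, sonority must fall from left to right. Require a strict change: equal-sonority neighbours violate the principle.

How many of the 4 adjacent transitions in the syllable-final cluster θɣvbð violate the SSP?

3

/θ/ — voiceless fricative, sonority 3.
/ɣ/ — voiced fricative, sonority 4.
/v/ — voiced fricative, sonority 4.
/b/ — voiced plosive, sonority 2.
/ð/ — voiced fricative, sonority 4.
/θ/→/ɣ/: 3→4 (does not fall) — violation.
/ɣ/→/v/: 4→4 (plateau) — violation.
/v/→/b/: 4→2 (falls) — ok.
/b/→/ð/: 2→4 (does not fall) — violation.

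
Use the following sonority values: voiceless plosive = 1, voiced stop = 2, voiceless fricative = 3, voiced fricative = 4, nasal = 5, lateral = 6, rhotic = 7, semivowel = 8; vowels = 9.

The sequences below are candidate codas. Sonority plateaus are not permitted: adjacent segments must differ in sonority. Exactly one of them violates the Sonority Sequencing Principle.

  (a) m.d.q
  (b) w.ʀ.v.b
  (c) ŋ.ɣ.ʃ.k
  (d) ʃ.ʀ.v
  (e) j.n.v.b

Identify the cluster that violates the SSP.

(a) sonority 5-2-1: well-formed.
(b) sonority 8-7-4-2: well-formed.
(c) sonority 5-4-3-1: well-formed.
(d) sonority 3-7-4: ill-formed.
(e) sonority 8-5-4-2: well-formed.

d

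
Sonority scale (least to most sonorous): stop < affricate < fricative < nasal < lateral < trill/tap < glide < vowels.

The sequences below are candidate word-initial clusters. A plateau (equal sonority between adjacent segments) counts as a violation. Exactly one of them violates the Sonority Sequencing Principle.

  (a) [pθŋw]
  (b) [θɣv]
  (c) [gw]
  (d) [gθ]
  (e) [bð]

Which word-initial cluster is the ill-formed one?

b

(a) [pθŋw]: profile 1-3-4-7 — obeys.
(b) [θɣv]: profile 3-3-3 — violates.
(c) [gw]: profile 1-7 — obeys.
(d) [gθ]: profile 1-3 — obeys.
(e) [bð]: profile 1-3 — obeys.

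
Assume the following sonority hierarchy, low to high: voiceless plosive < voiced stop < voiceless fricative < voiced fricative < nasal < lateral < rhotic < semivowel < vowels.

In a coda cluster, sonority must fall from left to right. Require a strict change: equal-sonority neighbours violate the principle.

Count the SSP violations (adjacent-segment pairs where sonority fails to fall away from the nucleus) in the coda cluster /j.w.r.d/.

/j/ is a semivowel (sonority 8).
/w/ is a semivowel (sonority 8).
/r/ is a rhotic (sonority 7).
/d/ is a voiced stop (sonority 2).
/j/→/w/: 8→8 (plateau) — violation.
/w/→/r/: 8→7 (falls) — ok.
/r/→/d/: 7→2 (falls) — ok.

1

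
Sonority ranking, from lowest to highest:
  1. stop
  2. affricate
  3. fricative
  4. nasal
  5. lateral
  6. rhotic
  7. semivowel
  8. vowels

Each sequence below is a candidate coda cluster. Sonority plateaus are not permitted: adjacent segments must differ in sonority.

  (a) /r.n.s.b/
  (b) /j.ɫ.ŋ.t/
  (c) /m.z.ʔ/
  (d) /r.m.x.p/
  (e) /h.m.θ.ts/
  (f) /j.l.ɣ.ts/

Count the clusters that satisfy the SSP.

(a) /r.n.s.b/: profile 6-4-3-1 — obeys.
(b) /j.ɫ.ŋ.t/: profile 7-5-4-1 — obeys.
(c) /m.z.ʔ/: profile 4-3-1 — obeys.
(d) /r.m.x.p/: profile 6-4-3-1 — obeys.
(e) /h.m.θ.ts/: profile 3-4-3-2 — violates.
(f) /j.l.ɣ.ts/: profile 7-5-3-2 — obeys.

5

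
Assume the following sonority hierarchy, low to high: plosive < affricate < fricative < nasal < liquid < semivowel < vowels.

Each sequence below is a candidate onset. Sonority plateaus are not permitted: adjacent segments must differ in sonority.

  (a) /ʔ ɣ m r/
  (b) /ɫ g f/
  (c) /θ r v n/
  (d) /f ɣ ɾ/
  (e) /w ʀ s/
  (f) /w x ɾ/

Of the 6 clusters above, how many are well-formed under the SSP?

1

(a) /ʔ ɣ m r/: profile 1-3-4-5 — obeys.
(b) /ɫ g f/: profile 5-1-3 — violates.
(c) /θ r v n/: profile 3-5-3-4 — violates.
(d) /f ɣ ɾ/: profile 3-3-5 — violates.
(e) /w ʀ s/: profile 6-5-3 — violates.
(f) /w x ɾ/: profile 6-3-5 — violates.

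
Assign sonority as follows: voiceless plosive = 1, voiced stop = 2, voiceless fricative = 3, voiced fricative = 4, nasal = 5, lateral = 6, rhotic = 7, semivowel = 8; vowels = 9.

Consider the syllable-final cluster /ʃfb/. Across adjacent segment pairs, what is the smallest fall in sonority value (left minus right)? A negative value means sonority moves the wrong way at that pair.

0

/ʃ/ — voiceless fricative, sonority 3.
/f/ — voiceless fricative, sonority 3.
/b/ — voiced stop, sonority 2.
/ʃ/→/f/: change +0.
/f/→/b/: change +1.
Minimum = 0.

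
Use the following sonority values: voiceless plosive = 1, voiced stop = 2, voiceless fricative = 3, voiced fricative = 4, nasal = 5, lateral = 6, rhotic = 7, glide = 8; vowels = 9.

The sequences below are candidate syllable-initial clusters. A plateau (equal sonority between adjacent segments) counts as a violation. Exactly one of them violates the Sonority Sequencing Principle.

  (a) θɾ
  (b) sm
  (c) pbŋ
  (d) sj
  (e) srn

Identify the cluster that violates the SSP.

e

(a) θɾ: profile 3-7 — obeys.
(b) sm: profile 3-5 — obeys.
(c) pbŋ: profile 1-2-5 — obeys.
(d) sj: profile 3-8 — obeys.
(e) srn: profile 3-7-5 — violates.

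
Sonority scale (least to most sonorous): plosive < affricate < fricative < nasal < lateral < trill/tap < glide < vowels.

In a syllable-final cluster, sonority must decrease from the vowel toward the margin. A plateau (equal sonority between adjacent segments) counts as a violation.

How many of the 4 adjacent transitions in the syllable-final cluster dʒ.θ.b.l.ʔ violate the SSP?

/dʒ/: affricate = 2.
/θ/: fricative = 3.
/b/: plosive = 1.
/l/: lateral = 5.
/ʔ/: plosive = 1.
/dʒ/→/θ/: 2→3 (does not fall) — violation.
/θ/→/b/: 3→1 (falls) — ok.
/b/→/l/: 1→5 (does not fall) — violation.
/l/→/ʔ/: 5→1 (falls) — ok.

2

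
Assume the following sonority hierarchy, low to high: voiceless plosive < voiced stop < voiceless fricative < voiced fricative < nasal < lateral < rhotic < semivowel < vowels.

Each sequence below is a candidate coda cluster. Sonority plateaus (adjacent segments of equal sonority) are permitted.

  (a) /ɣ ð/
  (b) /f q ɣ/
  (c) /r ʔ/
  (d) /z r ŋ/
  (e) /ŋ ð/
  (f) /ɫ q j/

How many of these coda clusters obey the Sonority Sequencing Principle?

(a) sonority 4-4: well-formed.
(b) sonority 3-1-4: ill-formed.
(c) sonority 7-1: well-formed.
(d) sonority 4-7-5: ill-formed.
(e) sonority 5-4: well-formed.
(f) sonority 6-1-8: ill-formed.

3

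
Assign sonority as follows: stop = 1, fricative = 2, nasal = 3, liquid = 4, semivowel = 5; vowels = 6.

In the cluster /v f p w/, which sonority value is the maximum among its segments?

5

/v/ is a fricative (sonority 2).
/f/ is a fricative (sonority 2).
/p/ is a stop (sonority 1).
/w/ is a semivowel (sonority 5).
The maximum is 5.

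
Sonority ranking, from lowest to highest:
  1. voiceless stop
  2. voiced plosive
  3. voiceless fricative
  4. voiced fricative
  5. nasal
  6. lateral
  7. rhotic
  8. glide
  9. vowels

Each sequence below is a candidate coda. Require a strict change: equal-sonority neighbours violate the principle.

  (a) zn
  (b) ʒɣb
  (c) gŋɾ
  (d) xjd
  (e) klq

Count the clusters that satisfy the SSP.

0

(a) 4-5 → violates
(b) 4-4-2 → violates
(c) 2-5-7 → violates
(d) 3-8-2 → violates
(e) 1-6-1 → violates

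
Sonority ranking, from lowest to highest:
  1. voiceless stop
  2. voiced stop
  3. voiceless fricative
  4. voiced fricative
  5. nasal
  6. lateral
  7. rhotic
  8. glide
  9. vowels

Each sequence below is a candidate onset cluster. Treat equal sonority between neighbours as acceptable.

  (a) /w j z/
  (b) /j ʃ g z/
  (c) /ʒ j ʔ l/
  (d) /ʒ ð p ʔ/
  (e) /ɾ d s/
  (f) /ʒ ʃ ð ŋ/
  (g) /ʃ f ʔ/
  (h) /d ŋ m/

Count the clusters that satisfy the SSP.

(a) sonority 8-8-4: ill-formed.
(b) sonority 8-3-2-4: ill-formed.
(c) sonority 4-8-1-6: ill-formed.
(d) sonority 4-4-1-1: ill-formed.
(e) sonority 7-2-3: ill-formed.
(f) sonority 4-3-4-5: ill-formed.
(g) sonority 3-3-1: ill-formed.
(h) sonority 2-5-5: well-formed.

1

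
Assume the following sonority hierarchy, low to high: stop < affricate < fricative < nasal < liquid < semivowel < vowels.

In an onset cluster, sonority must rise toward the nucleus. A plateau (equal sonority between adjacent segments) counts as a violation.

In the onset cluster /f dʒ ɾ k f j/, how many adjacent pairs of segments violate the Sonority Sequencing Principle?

/f/ — fricative, sonority 3.
/dʒ/ — affricate, sonority 2.
/ɾ/ — liquid, sonority 5.
/k/ — stop, sonority 1.
/f/ — fricative, sonority 3.
/j/ — semivowel, sonority 6.
/f/→/dʒ/: 3→2 (does not rise) — violation.
/dʒ/→/ɾ/: 2→5 (rises) — ok.
/ɾ/→/k/: 5→1 (does not rise) — violation.
/k/→/f/: 1→3 (rises) — ok.
/f/→/j/: 3→6 (rises) — ok.

2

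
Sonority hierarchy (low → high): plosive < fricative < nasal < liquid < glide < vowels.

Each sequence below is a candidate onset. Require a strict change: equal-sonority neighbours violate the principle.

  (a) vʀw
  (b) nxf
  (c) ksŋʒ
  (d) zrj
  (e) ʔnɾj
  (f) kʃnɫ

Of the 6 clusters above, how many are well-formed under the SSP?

4

(a) sonority 2-4-5: well-formed.
(b) sonority 3-2-2: ill-formed.
(c) sonority 1-2-3-2: ill-formed.
(d) sonority 2-4-5: well-formed.
(e) sonority 1-3-4-5: well-formed.
(f) sonority 1-2-3-4: well-formed.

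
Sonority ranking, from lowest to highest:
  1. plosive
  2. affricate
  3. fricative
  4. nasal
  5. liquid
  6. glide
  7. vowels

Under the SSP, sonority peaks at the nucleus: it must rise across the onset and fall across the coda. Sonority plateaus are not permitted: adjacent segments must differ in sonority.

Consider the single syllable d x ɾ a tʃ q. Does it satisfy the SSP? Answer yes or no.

Onset: /d/ is a plosive (sonority 1), /x/ is a fricative (sonority 3), /ɾ/ is a liquid (sonority 5); then the nucleus /a/ (sonority 7).
Onset profile 1-3-5-7 — rises to the nucleus.
Coda: /tʃ/ is an affricate (sonority 2), /q/ is a plosive (sonority 1).
Coda profile 7-2-1 — falls from the nucleus.

yes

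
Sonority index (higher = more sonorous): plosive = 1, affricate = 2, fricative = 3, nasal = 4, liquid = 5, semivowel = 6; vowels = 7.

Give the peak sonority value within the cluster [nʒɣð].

/n/ is a nasal (sonority 4).
/ʒ/ is a fricative (sonority 3).
/ɣ/ is a fricative (sonority 3).
/ð/ is a fricative (sonority 3).
The maximum is 4.

4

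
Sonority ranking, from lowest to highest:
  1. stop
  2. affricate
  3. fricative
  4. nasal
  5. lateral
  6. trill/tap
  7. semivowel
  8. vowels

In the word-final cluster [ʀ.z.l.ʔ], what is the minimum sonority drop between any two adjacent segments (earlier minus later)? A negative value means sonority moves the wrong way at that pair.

-2

/ʀ/: trill/tap = 6.
/z/: fricative = 3.
/l/: lateral = 5.
/ʔ/: stop = 1.
/ʀ/→/z/: change +3.
/z/→/l/: change -2.
/l/→/ʔ/: change +4.
Minimum = -2.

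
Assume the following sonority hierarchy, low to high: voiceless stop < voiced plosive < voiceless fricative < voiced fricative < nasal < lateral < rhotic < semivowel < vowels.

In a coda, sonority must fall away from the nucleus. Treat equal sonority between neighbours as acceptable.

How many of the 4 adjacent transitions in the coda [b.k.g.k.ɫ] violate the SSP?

/b/: voiced plosive = 2.
/k/: voiceless stop = 1.
/g/: voiced plosive = 2.
/k/: voiceless stop = 1.
/ɫ/: lateral = 6.
/b/→/k/: 2→1 (falls) — ok.
/k/→/g/: 1→2 (does not fall) — violation.
/g/→/k/: 2→1 (falls) — ok.
/k/→/ɫ/: 1→6 (does not fall) — violation.

2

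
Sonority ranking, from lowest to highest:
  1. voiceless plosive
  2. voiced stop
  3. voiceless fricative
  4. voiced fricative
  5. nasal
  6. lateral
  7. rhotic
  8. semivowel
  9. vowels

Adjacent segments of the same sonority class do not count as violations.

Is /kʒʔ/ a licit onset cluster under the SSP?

/k/ is a voiceless plosive (sonority 1).
/ʒ/ is a voiced fricative (sonority 4).
/ʔ/ is a voiceless plosive (sonority 1).
The profile is 1-4-1. Between /ʒ/ (4) and /ʔ/ (1) sonority does not rise, so the cluster violates the SSP.

no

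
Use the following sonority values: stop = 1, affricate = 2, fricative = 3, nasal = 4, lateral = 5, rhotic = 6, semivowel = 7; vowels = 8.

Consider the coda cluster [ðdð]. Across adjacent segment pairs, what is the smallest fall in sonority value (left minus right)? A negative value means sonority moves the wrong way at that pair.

/ð/ is a fricative (sonority 3).
/d/ is a stop (sonority 1).
/ð/ is a fricative (sonority 3).
/ð/→/d/: change +2.
/d/→/ð/: change -2.
Minimum = -2.

-2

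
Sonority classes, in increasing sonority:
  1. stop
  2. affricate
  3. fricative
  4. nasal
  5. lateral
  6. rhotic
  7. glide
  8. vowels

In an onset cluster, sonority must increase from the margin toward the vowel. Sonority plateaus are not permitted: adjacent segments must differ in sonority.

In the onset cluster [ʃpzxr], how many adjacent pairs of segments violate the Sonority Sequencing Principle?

/ʃ/ is a fricative (sonority 3).
/p/ is a stop (sonority 1).
/z/ is a fricative (sonority 3).
/x/ is a fricative (sonority 3).
/r/ is a rhotic (sonority 6).
/ʃ/→/p/: 3→1 (does not rise) — violation.
/p/→/z/: 1→3 (rises) — ok.
/z/→/x/: 3→3 (plateau) — violation.
/x/→/r/: 3→6 (rises) — ok.

2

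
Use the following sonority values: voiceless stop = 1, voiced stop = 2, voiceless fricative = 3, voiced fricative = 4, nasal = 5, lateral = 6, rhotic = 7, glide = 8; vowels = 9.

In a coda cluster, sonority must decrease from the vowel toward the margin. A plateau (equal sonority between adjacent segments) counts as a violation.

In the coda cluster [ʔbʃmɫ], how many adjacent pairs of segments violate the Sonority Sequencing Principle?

4

/ʔ/ is a voiceless stop (sonority 1).
/b/ is a voiced stop (sonority 2).
/ʃ/ is a voiceless fricative (sonority 3).
/m/ is a nasal (sonority 5).
/ɫ/ is a lateral (sonority 6).
/ʔ/→/b/: 1→2 (does not fall) — violation.
/b/→/ʃ/: 2→3 (does not fall) — violation.
/ʃ/→/m/: 3→5 (does not fall) — violation.
/m/→/ɫ/: 5→6 (does not fall) — violation.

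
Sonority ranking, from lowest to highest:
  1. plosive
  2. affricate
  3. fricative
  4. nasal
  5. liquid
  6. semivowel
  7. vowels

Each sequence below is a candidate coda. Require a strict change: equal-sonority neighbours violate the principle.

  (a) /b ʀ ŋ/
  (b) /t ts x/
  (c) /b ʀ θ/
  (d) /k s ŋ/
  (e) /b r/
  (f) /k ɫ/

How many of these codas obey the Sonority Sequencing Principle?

(a) /b ʀ ŋ/: profile 1-5-4 — violates.
(b) /t ts x/: profile 1-2-3 — violates.
(c) /b ʀ θ/: profile 1-5-3 — violates.
(d) /k s ŋ/: profile 1-3-4 — violates.
(e) /b r/: profile 1-5 — violates.
(f) /k ɫ/: profile 1-5 — violates.

0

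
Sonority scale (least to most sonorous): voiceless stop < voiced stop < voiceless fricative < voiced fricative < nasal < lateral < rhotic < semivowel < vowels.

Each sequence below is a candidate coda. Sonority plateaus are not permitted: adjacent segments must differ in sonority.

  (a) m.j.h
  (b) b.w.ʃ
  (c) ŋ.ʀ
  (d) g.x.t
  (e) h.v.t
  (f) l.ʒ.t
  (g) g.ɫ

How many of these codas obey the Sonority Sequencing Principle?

(a) sonority 5-8-3: ill-formed.
(b) sonority 2-8-3: ill-formed.
(c) sonority 5-7: ill-formed.
(d) sonority 2-3-1: ill-formed.
(e) sonority 3-4-1: ill-formed.
(f) sonority 6-4-1: well-formed.
(g) sonority 2-6: ill-formed.

1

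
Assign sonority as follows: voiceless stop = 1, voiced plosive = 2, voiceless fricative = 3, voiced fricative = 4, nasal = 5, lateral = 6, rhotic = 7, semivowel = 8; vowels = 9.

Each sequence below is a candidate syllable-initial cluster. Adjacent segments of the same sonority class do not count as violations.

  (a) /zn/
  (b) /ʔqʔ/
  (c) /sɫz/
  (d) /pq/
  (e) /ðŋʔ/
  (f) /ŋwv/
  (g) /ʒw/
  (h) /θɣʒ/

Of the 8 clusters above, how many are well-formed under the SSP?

(a) 4-5 → obeys
(b) 1-1-1 → obeys
(c) 3-6-4 → violates
(d) 1-1 → obeys
(e) 4-5-1 → violates
(f) 5-8-4 → violates
(g) 4-8 → obeys
(h) 3-4-4 → obeys

5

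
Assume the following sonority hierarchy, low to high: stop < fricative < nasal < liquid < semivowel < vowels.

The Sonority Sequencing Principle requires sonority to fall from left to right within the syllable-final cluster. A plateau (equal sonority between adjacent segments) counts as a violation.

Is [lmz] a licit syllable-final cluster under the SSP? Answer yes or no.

/l/: liquid = 4.
/m/: nasal = 3.
/z/: fricative = 2.
The profile 4-3-2 strictly falls, so the syllable-final cluster satisfies the SSP.

yes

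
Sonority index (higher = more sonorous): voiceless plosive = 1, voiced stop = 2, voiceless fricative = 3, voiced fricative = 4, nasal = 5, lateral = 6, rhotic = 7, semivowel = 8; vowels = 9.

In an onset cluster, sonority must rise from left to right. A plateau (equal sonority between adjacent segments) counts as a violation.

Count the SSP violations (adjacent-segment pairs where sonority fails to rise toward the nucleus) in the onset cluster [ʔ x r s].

/ʔ/ is a voiceless plosive (sonority 1).
/x/ is a voiceless fricative (sonority 3).
/r/ is a rhotic (sonority 7).
/s/ is a voiceless fricative (sonority 3).
/ʔ/→/x/: 1→3 (rises) — ok.
/x/→/r/: 3→7 (rises) — ok.
/r/→/s/: 7→3 (does not rise) — violation.

1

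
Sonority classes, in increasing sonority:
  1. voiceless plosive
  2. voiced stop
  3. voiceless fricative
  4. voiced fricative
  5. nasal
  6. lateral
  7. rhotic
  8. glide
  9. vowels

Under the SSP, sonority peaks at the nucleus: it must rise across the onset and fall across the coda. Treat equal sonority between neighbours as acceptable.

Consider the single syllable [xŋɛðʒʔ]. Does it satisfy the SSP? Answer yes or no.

yes

Onset: /x/ is a voiceless fricative (sonority 3), /ŋ/ is a nasal (sonority 5); then the nucleus /ɛ/ (sonority 9).
Onset profile 3-5-9 — rises to the nucleus.
Coda: /ð/ is a voiced fricative (sonority 4), /ʒ/ is a voiced fricative (sonority 4), /ʔ/ is a voiceless plosive (sonority 1).
Coda profile 9-4-4-1 — falls from the nucleus.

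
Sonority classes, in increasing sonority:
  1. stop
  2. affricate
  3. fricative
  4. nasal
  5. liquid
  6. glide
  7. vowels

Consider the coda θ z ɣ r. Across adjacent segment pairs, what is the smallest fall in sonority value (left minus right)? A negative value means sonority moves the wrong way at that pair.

-2

/θ/ — fricative, sonority 3.
/z/ — fricative, sonority 3.
/ɣ/ — fricative, sonority 3.
/r/ — liquid, sonority 5.
/θ/→/z/: change +0.
/z/→/ɣ/: change +0.
/ɣ/→/r/: change -2.
Minimum = -2.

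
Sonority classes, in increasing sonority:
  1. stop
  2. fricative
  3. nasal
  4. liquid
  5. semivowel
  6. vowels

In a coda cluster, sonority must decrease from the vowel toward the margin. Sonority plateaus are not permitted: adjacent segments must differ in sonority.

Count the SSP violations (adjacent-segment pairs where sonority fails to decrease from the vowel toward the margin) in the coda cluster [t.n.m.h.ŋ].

3

/t/: stop = 1.
/n/: nasal = 3.
/m/: nasal = 3.
/h/: fricative = 2.
/ŋ/: nasal = 3.
/t/→/n/: 1→3 (does not fall) — violation.
/n/→/m/: 3→3 (plateau) — violation.
/m/→/h/: 3→2 (falls) — ok.
/h/→/ŋ/: 2→3 (does not fall) — violation.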